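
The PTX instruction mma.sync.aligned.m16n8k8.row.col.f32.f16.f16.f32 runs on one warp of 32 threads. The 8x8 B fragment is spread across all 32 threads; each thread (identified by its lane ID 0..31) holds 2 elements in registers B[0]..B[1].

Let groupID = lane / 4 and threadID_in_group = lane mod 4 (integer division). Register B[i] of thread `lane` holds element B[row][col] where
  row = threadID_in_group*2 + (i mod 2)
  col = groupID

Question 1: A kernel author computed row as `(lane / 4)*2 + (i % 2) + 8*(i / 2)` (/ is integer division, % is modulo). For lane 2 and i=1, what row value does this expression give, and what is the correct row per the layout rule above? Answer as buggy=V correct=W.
buggy=1 correct=5

`(lane / 4)*2 + (i % 2) + 8*(i / 2)`[2,1]->1
lane 2: g=0 (2/4), t=2 (2%4)
i=1: r=2*2+1=5, c=g=0
row: 1 vs 5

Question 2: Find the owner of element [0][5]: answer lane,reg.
c=5⇒gr=5  r=0⇒th=0,odd=0
L=5*4+0=20  i=0=0

20,0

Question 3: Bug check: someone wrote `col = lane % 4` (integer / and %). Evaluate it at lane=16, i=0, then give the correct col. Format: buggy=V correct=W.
`lane % 4`[16,0]->0
lane 16: g=4 (16/4), t=0 (16%4)
i=0: r=0*2+0=0, c=g=4
col: 0 vs 4

buggy=0 correct=4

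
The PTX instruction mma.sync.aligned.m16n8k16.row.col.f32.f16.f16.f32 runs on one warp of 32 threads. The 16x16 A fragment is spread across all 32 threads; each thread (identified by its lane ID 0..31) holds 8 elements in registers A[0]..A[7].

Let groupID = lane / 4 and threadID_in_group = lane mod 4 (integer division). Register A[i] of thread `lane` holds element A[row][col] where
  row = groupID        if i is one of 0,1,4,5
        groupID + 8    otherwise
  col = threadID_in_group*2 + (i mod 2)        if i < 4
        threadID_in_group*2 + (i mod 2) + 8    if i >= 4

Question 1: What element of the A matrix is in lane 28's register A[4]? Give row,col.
lane 28->28/4=7, 28 mod 4=0
i=4  r:7+0->7  c:2·0+0+8->8

7,8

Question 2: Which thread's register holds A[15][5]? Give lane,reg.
r:15=>grp=7,rB=1  c:5=>cB=0,tig=2,lo=1
L=7*4+2=30  i=0*4+1*2+1=3

30,3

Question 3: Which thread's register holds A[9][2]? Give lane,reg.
r: 9->gid=1,r8=1  c: 2->c8=0,tid=1,i&1=0
L=1*4+1=5  i=0*4+1*2+0=2

5,2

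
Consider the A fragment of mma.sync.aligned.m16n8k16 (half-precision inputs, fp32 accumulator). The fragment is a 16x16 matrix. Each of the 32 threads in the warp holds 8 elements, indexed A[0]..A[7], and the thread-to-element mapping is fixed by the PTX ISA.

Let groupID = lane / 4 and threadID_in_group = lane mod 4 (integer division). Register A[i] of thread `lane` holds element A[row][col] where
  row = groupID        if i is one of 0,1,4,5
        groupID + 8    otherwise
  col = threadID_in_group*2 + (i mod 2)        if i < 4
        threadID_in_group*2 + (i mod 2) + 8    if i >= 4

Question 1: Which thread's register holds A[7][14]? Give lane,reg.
31,4

r=7->g=7,rb=0  c=14->cb=1,t=3,b0=0
L=7*4+3=31  i=1*4+0*2+0=4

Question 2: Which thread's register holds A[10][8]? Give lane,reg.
r:10=>grp=2,rB=1  c:8=>cB=1,tig=0,lo=0
L=2*4+0=8  i=1*4+1*2+0=6

8,6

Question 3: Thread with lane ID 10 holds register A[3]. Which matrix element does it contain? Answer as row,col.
10,5

L=10⇒gr=10>>2=2, th=10&3=2
[3]⇒row 2+8=10  col 2·2+1+0=5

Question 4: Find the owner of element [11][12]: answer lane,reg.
r=11->g=3,rb=1  c=12->cb=1,t=2,b0=0
L=3*4+2=14  i=1*4+1*2+0=6

14,6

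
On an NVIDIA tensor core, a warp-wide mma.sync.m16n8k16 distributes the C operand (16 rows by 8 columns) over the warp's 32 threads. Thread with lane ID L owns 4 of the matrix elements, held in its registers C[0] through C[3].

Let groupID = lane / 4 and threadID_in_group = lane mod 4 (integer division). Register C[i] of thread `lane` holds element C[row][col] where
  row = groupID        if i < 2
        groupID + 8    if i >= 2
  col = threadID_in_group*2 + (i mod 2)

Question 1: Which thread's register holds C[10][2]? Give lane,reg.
9,2

r: 10->gid=2,r8=1  c: 2->tid=1,i&1=0
L=2*4+1=9  i=1*2+0=2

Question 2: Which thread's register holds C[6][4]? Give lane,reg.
26,0

r:6=>grp=6,rB=0  c:4=>tig=2,lo=0
L=6*4+2=26  i=0*2+0=0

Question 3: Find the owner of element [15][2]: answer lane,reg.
29,2

r=15⇒gr=7,Rb=1  c=2⇒th=1,odd=0
L=7*4+1=29  i=1*2+0=2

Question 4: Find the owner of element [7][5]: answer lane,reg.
30,1

r:7=>grp=7,rB=0  c:5=>tig=2,lo=1
L=7*4+2=30  i=0*2+1=1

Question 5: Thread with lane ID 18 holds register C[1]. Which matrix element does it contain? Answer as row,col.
4,5

lane 18⇒18/4=4, 18 mod 4=2
i=1  r:4+0⇒4  c:2·2+1⇒5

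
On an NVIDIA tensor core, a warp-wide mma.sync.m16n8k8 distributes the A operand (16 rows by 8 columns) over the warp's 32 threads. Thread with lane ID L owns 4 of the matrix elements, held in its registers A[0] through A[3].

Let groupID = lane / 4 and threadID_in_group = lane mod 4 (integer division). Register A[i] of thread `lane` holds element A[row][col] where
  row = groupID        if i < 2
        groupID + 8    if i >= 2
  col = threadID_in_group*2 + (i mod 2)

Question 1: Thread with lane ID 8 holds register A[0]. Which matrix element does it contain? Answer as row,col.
lane 8: G=2 (8/4), T=0 (8%4)
i=0: r=2+0=2, c=0*2+0=0

2,0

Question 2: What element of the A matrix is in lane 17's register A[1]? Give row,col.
L=17⇒gr=17>>2=4, th=17&3=1
[1]⇒row 4+0=4  col 1·2+1=3

4,3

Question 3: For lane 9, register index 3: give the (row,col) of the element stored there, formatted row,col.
lane 9->9/4=2, 9 mod 4=1
i=3  r:2+8->10  c:2·1+1->3

10,3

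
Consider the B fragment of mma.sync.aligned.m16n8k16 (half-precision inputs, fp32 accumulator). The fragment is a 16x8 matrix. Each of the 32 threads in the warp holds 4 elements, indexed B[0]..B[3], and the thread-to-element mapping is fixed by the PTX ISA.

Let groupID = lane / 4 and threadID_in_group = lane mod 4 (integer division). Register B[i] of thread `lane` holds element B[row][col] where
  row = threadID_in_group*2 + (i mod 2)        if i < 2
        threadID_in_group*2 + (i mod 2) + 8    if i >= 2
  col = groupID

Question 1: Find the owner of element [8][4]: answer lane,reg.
16,2

c=4⇒gr=4  r=8⇒Rb=1,th=0,odd=0
L=4*4+0=16  i=1*2+0=2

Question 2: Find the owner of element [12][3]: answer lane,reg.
14,2

c:3=>grp=3  r:12=>rB=1,tig=2,lo=0
L=3*4+2=14  i=1*2+0=2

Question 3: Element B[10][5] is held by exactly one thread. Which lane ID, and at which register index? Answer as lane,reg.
c: 5->gid=5  r: 10->r8=1,tid=1,i&1=0
L=5*4+1=21  i=1*2+0=2

21,2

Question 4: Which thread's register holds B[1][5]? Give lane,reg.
20,1

c=5⇒gr=5  r=1⇒Rb=0,th=0,odd=1
L=5*4+0=20  i=0*2+1=1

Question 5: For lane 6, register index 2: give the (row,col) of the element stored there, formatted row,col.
lane 6: gr=1 (6/4), th=2 (6%4)
i=2: r=2*2+0+8=12, c=gr=1

12,1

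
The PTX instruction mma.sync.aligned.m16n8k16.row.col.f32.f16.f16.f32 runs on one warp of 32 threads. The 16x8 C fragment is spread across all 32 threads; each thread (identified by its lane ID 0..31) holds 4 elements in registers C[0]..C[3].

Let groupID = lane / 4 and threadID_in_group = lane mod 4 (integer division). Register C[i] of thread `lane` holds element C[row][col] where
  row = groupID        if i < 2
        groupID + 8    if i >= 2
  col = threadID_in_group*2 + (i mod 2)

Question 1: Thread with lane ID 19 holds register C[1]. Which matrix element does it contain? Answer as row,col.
L=19→G=19>>2=4, T=19&3=3
[1]→row 4+0=4  col 3·2+1=7

4,7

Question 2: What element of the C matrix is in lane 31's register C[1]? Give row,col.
lane 31→31/4=7, 31 mod 4=3
i=1  r:7+0→7  c:2·3+1→7

7,7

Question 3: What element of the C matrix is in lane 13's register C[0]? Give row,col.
lane 13: grp=3 (13/4), tig=1 (13%4)
i=0: r=3+0=3, c=1*2+0=2

3,2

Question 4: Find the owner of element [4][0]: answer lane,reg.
16,0

r:4=>grp=4,rB=0  c:0=>tig=0,lo=0
L=4*4+0=16  i=0*2+0=0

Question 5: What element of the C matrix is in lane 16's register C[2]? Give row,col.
16: gr=4,th=0
[2] (4+8,0*2+0) = (12,0)

12,0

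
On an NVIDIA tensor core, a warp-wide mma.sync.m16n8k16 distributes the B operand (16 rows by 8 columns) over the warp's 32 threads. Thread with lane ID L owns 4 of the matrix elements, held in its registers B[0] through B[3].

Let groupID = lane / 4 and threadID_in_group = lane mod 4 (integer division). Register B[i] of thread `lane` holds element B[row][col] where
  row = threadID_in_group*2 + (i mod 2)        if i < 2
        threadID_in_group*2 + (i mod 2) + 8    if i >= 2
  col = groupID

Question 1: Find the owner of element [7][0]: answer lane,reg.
c=0→G=0  r=7→rhi=0,T=3,p=1
L=0*4+3=3  i=0*2+1=1

3,1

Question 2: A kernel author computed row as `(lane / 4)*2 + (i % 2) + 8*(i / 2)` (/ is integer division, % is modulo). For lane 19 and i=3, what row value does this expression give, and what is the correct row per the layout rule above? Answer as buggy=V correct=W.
`(lane / 4)*2 + (i % 2) + 8*(i / 2)`[19,3]->17
lane 19->19/4=4, 19 mod 4=3
i=3  r:2·3+1+8->15  c:4
row: 17 vs 15

buggy=17 correct=15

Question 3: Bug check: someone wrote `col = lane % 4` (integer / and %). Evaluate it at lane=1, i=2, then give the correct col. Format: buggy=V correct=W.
`lane % 4`[1,2]->1
1: g=0,t=1
[2] (1*2+0+8,0) = (10,0)
col: 1 vs 0

buggy=1 correct=0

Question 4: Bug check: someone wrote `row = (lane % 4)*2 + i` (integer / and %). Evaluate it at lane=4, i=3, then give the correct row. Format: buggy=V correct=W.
`(lane % 4)*2 + i`[4,3]=>3
4: grp=1,tig=0
[3] (0*2+1+8,1) = (9,1)
row: 3 vs 9

buggy=3 correct=9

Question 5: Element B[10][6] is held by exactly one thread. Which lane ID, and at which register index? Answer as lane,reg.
25,2

c=6→G=6  r=10→rhi=1,T=1,p=0
L=6*4+1=25  i=1*2+0=2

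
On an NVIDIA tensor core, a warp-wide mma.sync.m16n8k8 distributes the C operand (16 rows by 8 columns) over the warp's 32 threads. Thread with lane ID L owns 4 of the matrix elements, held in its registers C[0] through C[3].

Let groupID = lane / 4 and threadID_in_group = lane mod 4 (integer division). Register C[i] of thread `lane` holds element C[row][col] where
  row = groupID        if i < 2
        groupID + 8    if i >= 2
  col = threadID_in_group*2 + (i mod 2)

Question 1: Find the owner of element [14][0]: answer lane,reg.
r=14->g=6,rb=1  c=0->t=0,b0=0
L=6*4+0=24  i=1*2+0=2

24,2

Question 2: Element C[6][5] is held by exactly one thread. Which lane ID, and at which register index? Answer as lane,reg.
r=6->g=6,rb=0  c=5->t=2,b0=1
L=6*4+2=26  i=0*2+1=1

26,1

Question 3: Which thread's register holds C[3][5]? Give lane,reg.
14,1

r: 3->gid=3,r8=0  c: 5->tid=2,i&1=1
L=3*4+2=14  i=0*2+1=1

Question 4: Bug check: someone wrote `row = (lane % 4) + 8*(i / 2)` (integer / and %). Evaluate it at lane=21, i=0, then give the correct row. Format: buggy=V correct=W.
`(lane % 4) + 8*(i / 2)`[21,0]->1
L=21->g=21>>2=5, t=21&3=1
[0]->row 5+0=5  col 1·2+0=2
row: 1 vs 5

buggy=1 correct=5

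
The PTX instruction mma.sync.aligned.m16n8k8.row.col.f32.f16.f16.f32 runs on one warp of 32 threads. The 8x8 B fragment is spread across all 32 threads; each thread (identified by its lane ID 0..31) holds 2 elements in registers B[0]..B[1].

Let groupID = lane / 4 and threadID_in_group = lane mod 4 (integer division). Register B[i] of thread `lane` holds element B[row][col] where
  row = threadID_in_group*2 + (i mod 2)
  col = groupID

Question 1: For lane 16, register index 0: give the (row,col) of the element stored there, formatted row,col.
lane 16⇒16/4=4, 16 mod 4=0
i=0  r:2·0+0⇒0  c:4

0,4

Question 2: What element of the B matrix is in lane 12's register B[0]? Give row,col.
0,3

lane 12: G=3 (12/4), T=0 (12%4)
i=0: r=0*2+0=0, c=G=3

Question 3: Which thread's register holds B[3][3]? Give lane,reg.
13,1

c=3->g=3  r=3->t=1,b0=1
L=3*4+1=13  i=1=1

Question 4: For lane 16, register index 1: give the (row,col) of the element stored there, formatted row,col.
1,4

lane 16: gid=4 (16/4), tid=0 (16%4)
i=1: r=0*2+1=1, c=gid=4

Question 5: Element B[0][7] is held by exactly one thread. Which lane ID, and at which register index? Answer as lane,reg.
c=7->g=7  r=0->t=0,b0=0
L=7*4+0=28  i=0=0

28,0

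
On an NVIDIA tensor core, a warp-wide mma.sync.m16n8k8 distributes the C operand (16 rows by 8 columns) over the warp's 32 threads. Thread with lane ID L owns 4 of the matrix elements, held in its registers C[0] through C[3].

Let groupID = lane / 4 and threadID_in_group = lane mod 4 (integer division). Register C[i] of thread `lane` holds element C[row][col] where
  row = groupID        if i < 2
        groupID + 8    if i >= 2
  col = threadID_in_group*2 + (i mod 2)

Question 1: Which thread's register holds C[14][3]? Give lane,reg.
r=14→G=6,rhi=1  c=3→T=1,p=1
L=6*4+1=25  i=1*2+1=3

25,3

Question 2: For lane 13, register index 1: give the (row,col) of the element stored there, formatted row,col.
L=13⇒gr=13>>2=3, th=13&3=1
[1]⇒row 3+0=3  col 1·2+1=3

3,3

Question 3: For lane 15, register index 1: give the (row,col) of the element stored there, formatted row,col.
3,7

lane 15: gid=3 (15/4), tid=3 (15%4)
i=1: r=3+0=3, c=3*2+1=7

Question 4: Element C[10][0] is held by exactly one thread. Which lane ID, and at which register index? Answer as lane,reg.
8,2

r=10⇒gr=2,Rb=1  c=0⇒th=0,odd=0
L=2*4+0=8  i=1*2+0=2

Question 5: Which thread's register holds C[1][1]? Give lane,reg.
r=1→G=1,rhi=0  c=1→T=0,p=1
L=1*4+0=4  i=0*2+1=1

4,1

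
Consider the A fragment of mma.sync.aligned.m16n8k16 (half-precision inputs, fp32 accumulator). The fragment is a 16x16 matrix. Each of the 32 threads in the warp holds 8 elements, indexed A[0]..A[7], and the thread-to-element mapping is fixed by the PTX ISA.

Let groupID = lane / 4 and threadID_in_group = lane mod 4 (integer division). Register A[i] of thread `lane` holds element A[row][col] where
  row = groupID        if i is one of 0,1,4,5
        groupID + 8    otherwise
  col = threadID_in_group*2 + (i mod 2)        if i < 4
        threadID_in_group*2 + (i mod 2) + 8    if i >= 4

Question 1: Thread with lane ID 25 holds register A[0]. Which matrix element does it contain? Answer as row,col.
lane 25: g=6 (25/4), t=1 (25%4)
i=0: r=6+0=6, c=1*2+0+0=2

6,2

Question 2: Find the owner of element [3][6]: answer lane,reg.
15,0

r=3⇒gr=3,Rb=0  c=6⇒Cb=0,th=3,odd=0
L=3*4+3=15  i=0*4+0*2+0=0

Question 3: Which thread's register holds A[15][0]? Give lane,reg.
28,2

r=15→G=7,rhi=1  c=0→chi=0,T=0,p=0
L=7*4+0=28  i=0*4+1*2+0=2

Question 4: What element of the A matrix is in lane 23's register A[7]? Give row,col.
13,15

23: gid=5,tid=3
[7] (5+8,3*2+1+8) = (13,15)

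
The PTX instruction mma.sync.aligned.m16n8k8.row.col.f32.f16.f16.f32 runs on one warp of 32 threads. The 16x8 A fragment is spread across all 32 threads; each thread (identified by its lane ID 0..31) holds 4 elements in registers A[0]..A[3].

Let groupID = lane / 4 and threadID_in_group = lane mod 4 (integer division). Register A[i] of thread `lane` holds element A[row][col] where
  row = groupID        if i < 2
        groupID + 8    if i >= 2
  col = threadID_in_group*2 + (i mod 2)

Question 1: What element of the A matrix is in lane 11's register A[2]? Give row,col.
lane 11=>11/4=2, 11 mod 4=3
i=2  r:2+8=>10  c:2·3+0=>6

10,6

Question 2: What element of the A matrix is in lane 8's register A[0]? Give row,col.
8: g=2,t=0
[0] (2+0,0*2+0) = (2,0)

2,0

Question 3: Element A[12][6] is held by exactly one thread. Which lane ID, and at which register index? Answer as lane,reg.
r:12=>grp=4,rB=1  c:6=>tig=3,lo=0
L=4*4+3=19  i=1*2+0=2

19,2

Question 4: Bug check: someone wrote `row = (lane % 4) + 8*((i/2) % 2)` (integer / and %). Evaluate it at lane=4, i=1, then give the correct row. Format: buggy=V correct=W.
buggy=0 correct=1

`(lane % 4) + 8*((i/2) % 2)`[4,1]→0
4: G=1,T=0
[1] (1+0,0*2+1) = (1,1)
row: 0 vs 1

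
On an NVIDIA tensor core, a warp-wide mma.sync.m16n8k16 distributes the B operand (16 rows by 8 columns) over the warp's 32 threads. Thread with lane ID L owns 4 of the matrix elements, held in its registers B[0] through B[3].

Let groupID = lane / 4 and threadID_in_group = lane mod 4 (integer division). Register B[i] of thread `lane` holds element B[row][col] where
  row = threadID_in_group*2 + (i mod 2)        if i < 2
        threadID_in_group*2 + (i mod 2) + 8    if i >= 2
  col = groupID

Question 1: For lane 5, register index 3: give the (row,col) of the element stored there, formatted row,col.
11,1

L=5→G=5>>2=1, T=5&3=1
[3]→row 1·2+1+8=11  col G=1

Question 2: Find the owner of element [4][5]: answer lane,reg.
c=5⇒gr=5  r=4⇒Rb=0,th=2,odd=0
L=5*4+2=22  i=0*2+0=0

22,0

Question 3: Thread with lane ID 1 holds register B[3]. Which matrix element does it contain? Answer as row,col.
lane 1: gid=0 (1/4), tid=1 (1%4)
i=3: r=1*2+1+8=11, c=gid=0

11,0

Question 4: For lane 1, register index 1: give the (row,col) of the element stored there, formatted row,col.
3,0

1: gid=0,tid=1
[1] (1*2+1+0,0) = (3,0)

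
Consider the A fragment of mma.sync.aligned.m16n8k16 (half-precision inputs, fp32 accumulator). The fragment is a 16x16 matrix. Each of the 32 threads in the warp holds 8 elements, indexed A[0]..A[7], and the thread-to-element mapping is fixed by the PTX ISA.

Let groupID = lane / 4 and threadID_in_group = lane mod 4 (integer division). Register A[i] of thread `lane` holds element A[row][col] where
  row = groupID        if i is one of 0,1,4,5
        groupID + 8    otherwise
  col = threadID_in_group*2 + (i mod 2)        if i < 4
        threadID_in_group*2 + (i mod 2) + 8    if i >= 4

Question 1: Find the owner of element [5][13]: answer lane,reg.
22,5

r=5->g=5,rb=0  c=13->cb=1,t=2,b0=1
L=5*4+2=22  i=1*4+0*2+1=5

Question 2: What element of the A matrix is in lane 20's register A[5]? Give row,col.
5,9

lane 20: gid=5 (20/4), tid=0 (20%4)
i=5: r=5+0=5, c=0*2+1+8=9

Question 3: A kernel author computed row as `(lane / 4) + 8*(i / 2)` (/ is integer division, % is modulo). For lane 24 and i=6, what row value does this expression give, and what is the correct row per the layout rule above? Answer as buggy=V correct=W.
buggy=30 correct=14

`(lane / 4) + 8*(i / 2)`[24,6]->30
24: gid=6,tid=0
[6] (6+8,0*2+0+8) = (14,8)
row: 30 vs 14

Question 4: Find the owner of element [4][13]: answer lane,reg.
r=4⇒gr=4,Rb=0  c=13⇒Cb=1,th=2,odd=1
L=4*4+2=18  i=1*4+0*2+1=5

18,5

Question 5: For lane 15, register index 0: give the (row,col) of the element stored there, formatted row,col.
3,6

L=15→G=15>>2=3, T=15&3=3
[0]→row 3+0=3  col 3·2+0+0=6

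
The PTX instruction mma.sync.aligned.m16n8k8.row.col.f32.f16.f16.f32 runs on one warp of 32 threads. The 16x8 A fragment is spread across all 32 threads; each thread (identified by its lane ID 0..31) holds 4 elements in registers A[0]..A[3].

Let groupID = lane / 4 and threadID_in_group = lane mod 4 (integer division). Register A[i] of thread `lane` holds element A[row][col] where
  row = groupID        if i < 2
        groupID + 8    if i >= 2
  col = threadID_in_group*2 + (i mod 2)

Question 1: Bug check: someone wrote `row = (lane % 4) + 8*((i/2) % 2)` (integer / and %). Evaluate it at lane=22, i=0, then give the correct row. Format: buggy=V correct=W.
buggy=2 correct=5

`(lane % 4) + 8*((i/2) % 2)`[22,0]→2
lane 22→22/4=5, 22 mod 4=2
i=0  r:5+0→5  c:2·2+0→4
row: 2 vs 5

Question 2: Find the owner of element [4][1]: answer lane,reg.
r=4→G=4,rhi=0  c=1→T=0,p=1
L=4*4+0=16  i=0*2+1=1

16,1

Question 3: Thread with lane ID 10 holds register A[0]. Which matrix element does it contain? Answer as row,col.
10: grp=2,tig=2
[0] (2+0,2*2+0) = (2,4)

2,4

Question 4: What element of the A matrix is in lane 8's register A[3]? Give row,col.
10,1

lane 8->8/4=2, 8 mod 4=0
i=3  r:2+8->10  c:2·0+1->1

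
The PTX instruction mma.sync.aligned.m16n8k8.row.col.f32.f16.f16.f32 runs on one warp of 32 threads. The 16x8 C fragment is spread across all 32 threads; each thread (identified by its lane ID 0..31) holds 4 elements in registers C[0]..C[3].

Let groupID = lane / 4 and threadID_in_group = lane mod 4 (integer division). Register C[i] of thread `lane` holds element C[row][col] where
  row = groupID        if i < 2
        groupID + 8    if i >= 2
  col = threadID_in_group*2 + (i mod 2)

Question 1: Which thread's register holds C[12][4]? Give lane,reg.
r=12→G=4,rhi=1  c=4→T=2,p=0
L=4*4+2=18  i=1*2+0=2

18,2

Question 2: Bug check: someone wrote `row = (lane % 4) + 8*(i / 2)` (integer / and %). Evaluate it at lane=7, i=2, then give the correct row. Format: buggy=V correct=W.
buggy=11 correct=9

`(lane % 4) + 8*(i / 2)`[7,2]->11
L=7->gid=7>>2=1, tid=7&3=3
[2]->row 1+8=9  col 3·2+0=6
row: 11 vs 9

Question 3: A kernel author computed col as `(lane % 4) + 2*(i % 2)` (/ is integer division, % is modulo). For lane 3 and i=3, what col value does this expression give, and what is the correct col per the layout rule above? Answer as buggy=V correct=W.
buggy=5 correct=7

`(lane % 4) + 2*(i % 2)`[3,3]->5
lane 3: gid=0 (3/4), tid=3 (3%4)
i=3: r=0+8=8, c=3*2+1=7
col: 5 vs 7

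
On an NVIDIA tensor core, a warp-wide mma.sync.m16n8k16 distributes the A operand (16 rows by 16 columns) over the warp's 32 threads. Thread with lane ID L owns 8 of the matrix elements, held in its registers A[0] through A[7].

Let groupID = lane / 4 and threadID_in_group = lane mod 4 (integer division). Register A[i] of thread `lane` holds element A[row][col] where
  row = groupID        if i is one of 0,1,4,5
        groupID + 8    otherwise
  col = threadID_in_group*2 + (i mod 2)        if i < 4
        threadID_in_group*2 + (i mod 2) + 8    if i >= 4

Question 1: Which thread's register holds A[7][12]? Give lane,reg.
r=7→G=7,rhi=0  c=12→chi=1,T=2,p=0
L=7*4+2=30  i=1*4+0*2+0=4

30,4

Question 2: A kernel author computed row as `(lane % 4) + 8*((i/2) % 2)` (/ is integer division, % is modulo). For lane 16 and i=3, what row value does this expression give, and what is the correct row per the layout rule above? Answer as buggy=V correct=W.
`(lane % 4) + 8*((i/2) % 2)`[16,3]->8
16: gid=4,tid=0
[3] (4+8,0*2+1+0) = (12,1)
row: 8 vs 12

buggy=8 correct=12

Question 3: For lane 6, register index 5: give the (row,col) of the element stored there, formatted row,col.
1,13

L=6->g=6>>2=1, t=6&3=2
[5]->row 1+0=1  col 2·2+1+8=13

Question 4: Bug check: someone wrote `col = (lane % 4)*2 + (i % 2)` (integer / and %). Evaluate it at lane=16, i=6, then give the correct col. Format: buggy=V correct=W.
buggy=0 correct=8

`(lane % 4)*2 + (i % 2)`[16,6]->0
16: gid=4,tid=0
[6] (4+8,0*2+0+8) = (12,8)
col: 0 vs 8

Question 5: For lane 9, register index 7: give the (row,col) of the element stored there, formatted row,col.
10,11

lane 9=>9/4=2, 9 mod 4=1
i=7  r:2+8=>10  c:2·1+1+8=>11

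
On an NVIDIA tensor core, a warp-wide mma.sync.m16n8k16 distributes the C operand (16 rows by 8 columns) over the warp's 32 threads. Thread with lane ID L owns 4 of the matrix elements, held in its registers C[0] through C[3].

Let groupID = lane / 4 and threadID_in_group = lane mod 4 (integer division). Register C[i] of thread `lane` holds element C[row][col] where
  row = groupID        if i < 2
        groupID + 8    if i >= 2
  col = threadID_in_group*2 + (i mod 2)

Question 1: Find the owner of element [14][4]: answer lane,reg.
r=14->g=6,rb=1  c=4->t=2,b0=0
L=6*4+2=26  i=1*2+0=2

26,2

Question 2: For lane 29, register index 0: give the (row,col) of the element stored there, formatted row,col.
7,2

29: gr=7,th=1
[0] (7+0,1*2+0) = (7,2)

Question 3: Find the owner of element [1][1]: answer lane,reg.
r: 1->gid=1,r8=0  c: 1->tid=0,i&1=1
L=1*4+0=4  i=0*2+1=1

4,1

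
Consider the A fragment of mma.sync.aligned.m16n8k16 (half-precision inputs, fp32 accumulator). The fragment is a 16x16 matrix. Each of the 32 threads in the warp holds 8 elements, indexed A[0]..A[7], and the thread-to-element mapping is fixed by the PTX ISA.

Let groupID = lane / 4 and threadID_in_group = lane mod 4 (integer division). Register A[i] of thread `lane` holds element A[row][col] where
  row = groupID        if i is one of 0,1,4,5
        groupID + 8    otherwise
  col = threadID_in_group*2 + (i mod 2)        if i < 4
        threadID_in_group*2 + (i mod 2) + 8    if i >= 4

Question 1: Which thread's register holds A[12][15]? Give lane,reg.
r:12=>grp=4,rB=1  c:15=>cB=1,tig=3,lo=1
L=4*4+3=19  i=1*4+1*2+1=7

19,7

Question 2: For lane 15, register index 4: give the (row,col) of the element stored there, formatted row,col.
lane 15: grp=3 (15/4), tig=3 (15%4)
i=4: r=3+0=3, c=3*2+0+8=14

3,14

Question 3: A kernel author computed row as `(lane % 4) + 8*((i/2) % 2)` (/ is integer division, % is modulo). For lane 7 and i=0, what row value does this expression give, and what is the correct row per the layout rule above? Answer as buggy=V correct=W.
`(lane % 4) + 8*((i/2) % 2)`[7,0]→3
7: G=1,T=3
[0] (1+0,3*2+0+0) = (1,6)
row: 3 vs 1

buggy=3 correct=1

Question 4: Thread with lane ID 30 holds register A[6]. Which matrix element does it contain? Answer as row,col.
15,12

30: gid=7,tid=2
[6] (7+8,2*2+0+8) = (15,12)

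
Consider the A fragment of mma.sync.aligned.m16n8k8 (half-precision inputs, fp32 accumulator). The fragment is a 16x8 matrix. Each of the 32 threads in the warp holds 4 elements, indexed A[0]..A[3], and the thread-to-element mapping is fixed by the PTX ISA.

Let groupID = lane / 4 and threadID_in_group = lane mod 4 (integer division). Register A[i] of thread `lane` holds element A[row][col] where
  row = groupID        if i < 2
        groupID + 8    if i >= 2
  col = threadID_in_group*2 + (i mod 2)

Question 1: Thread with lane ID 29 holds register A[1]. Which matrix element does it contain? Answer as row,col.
7,3

lane 29: G=7 (29/4), T=1 (29%4)
i=1: r=7+0=7, c=1*2+1=3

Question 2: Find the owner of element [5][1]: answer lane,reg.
20,1

r=5→G=5,rhi=0  c=1→T=0,p=1
L=5*4+0=20  i=0*2+1=1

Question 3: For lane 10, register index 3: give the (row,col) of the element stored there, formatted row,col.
10: gid=2,tid=2
[3] (2+8,2*2+1) = (10,5)

10,5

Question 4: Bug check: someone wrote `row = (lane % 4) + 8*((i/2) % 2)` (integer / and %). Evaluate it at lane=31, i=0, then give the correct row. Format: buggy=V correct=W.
`(lane % 4) + 8*((i/2) % 2)`[31,0]⇒3
31: gr=7,th=3
[0] (7+0,3*2+0) = (7,6)
row: 3 vs 7

buggy=3 correct=7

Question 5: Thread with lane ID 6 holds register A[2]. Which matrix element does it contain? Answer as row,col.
9,4

6: G=1,T=2
[2] (1+8,2*2+0) = (9,4)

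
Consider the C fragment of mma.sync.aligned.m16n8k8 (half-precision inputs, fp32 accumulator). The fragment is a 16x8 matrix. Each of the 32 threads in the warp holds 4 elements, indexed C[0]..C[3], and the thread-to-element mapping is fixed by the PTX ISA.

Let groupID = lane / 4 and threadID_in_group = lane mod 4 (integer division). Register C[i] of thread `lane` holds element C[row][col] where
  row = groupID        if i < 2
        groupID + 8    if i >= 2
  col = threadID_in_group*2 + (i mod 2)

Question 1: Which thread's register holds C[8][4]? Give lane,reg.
r=8->g=0,rb=1  c=4->t=2,b0=0
L=0*4+2=2  i=1*2+0=2

2,2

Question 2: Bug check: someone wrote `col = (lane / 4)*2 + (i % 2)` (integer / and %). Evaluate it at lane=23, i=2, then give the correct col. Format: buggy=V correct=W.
buggy=10 correct=6

`(lane / 4)*2 + (i % 2)`[23,2]→10
L=23→G=23>>2=5, T=23&3=3
[2]→row 5+8=13  col 3·2+0=6
col: 10 vs 6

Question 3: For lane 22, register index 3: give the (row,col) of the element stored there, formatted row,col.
22: grp=5,tig=2
[3] (5+8,2*2+1) = (13,5)

13,5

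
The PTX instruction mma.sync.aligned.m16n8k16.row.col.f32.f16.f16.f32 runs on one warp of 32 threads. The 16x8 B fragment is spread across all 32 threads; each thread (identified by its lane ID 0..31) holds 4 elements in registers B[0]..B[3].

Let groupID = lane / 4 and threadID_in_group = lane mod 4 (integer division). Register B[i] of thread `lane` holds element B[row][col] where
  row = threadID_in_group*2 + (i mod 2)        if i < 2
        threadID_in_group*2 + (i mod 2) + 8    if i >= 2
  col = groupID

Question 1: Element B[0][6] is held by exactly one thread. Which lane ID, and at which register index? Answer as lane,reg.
24,0

c=6→G=6  r=0→rhi=0,T=0,p=0
L=6*4+0=24  i=0*2+0=0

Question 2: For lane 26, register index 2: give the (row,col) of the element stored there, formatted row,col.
12,6

lane 26->26/4=6, 26 mod 4=2
i=2  r:2·2+0+8->12  c:6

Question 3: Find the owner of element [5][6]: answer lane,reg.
c=6⇒gr=6  r=5⇒Rb=0,th=2,odd=1
L=6*4+2=26  i=0*2+1=1

26,1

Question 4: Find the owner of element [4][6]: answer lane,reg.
26,0

c=6→G=6  r=4→rhi=0,T=2,p=0
L=6*4+2=26  i=0*2+0=0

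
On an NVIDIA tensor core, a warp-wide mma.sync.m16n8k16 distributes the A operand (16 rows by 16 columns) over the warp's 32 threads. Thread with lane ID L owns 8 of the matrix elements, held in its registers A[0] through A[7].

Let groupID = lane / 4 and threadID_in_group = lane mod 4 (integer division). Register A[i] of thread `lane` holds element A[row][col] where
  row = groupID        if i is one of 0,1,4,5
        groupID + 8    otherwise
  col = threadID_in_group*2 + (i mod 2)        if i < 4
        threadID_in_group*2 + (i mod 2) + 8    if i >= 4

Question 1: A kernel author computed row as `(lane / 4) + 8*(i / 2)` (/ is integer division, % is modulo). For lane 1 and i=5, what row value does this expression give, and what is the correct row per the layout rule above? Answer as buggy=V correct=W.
`(lane / 4) + 8*(i / 2)`[1,5]=>16
lane 1=>1/4=0, 1 mod 4=1
i=5  r:0+0=>0  c:2·1+1+8=>11
row: 16 vs 0

buggy=16 correct=0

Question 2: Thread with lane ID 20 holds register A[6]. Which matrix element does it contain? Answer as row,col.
13,8

lane 20: gr=5 (20/4), th=0 (20%4)
i=6: r=5+8=13, c=0*2+0+8=8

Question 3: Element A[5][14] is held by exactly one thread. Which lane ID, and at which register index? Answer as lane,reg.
23,4

r=5->g=5,rb=0  c=14->cb=1,t=3,b0=0
L=5*4+3=23  i=1*4+0*2+0=4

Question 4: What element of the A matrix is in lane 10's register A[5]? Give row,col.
lane 10: gr=2 (10/4), th=2 (10%4)
i=5: r=2+0=2, c=2*2+1+8=13

2,13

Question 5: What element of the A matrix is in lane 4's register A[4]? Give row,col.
1,8

L=4→G=4>>2=1, T=4&3=0
[4]→row 1+0=1  col 0·2+0+8=8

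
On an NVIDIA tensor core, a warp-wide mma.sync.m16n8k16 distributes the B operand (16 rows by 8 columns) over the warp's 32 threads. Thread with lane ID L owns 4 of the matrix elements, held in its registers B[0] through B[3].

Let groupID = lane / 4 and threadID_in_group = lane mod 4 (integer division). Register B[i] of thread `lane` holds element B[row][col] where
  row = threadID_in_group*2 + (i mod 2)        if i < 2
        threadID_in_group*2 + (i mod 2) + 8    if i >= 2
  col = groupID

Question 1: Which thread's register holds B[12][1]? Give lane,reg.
c=1⇒gr=1  r=12⇒Rb=1,th=2,odd=0
L=1*4+2=6  i=1*2+0=2

6,2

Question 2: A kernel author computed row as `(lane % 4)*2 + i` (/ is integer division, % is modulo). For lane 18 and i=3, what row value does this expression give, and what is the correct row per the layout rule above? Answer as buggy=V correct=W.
buggy=7 correct=13

`(lane % 4)*2 + i`[18,3]→7
L=18→G=18>>2=4, T=18&3=2
[3]→row 2·2+1+8=13  col G=4
row: 7 vs 13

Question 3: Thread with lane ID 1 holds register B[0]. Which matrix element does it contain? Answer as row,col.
2,0

L=1->gid=1>>2=0, tid=1&3=1
[0]->row 1·2+0+0=2  col gid=0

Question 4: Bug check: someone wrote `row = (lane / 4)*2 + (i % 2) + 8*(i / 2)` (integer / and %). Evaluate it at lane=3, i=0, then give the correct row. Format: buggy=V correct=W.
`(lane / 4)*2 + (i % 2) + 8*(i / 2)`[3,0]->0
3: g=0,t=3
[0] (3*2+0+0,0) = (6,0)
row: 0 vs 6

buggy=0 correct=6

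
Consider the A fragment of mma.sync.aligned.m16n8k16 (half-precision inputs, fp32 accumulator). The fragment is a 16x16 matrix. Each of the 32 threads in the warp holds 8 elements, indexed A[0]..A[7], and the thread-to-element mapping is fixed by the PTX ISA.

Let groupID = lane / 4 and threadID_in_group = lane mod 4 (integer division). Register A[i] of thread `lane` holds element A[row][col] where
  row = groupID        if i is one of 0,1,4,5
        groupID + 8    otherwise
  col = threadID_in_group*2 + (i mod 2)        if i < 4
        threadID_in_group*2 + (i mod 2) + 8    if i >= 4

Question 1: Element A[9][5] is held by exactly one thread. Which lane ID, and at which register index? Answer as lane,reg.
6,3

r=9→G=1,rhi=1  c=5→chi=0,T=2,p=1
L=1*4+2=6  i=0*4+1*2+1=3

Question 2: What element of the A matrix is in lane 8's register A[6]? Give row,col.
10,8

8: G=2,T=0
[6] (2+8,0*2+0+8) = (10,8)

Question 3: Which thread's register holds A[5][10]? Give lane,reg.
r: 5->gid=5,r8=0  c: 10->c8=1,tid=1,i&1=0
L=5*4+1=21  i=1*4+0*2+0=4

21,4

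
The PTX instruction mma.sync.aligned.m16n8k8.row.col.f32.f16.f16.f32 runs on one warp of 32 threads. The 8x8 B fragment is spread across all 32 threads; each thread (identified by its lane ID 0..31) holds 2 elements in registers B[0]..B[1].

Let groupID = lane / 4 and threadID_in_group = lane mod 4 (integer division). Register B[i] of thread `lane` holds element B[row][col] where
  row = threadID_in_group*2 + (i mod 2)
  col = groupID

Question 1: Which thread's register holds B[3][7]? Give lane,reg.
29,1

c=7⇒gr=7  r=3⇒th=1,odd=1
L=7*4+1=29  i=1=1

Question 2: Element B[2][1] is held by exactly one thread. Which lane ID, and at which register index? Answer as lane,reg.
5,0

c: 1->gid=1  r: 2->tid=1,i&1=0
L=1*4+1=5  i=0=0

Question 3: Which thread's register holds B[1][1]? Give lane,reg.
4,1

c=1⇒gr=1  r=1⇒th=0,odd=1
L=1*4+0=4  i=1=1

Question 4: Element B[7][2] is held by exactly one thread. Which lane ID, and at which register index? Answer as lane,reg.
c:2=>grp=2  r:7=>tig=3,lo=1
L=2*4+3=11  i=1=1

11,1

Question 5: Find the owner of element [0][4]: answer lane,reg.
16,0

c=4->g=4  r=0->t=0,b0=0
L=4*4+0=16  i=0=0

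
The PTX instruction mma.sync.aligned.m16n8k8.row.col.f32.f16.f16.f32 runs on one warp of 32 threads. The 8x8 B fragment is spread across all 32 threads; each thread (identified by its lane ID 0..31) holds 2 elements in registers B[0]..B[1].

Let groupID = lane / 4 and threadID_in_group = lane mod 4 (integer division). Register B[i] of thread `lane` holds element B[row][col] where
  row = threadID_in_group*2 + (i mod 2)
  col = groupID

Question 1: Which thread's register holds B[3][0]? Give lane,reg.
c=0->g=0  r=3->t=1,b0=1
L=0*4+1=1  i=1=1

1,1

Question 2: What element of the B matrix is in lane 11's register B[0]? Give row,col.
lane 11: gr=2 (11/4), th=3 (11%4)
i=0: r=3*2+0=6, c=gr=2

6,2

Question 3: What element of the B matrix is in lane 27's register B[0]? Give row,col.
27: grp=6,tig=3
[0] (3*2+0,6) = (6,6)

6,6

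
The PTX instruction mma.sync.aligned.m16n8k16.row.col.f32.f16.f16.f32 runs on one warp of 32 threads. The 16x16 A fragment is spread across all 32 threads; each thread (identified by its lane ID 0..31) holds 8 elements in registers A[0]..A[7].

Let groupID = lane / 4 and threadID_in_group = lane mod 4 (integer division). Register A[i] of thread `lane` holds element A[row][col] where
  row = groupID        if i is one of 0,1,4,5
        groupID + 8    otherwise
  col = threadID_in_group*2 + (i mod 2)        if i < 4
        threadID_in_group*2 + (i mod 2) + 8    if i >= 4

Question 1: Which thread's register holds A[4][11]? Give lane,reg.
17,5

r:4=>grp=4,rB=0  c:11=>cB=1,tig=1,lo=1
L=4*4+1=17  i=1*4+0*2+1=5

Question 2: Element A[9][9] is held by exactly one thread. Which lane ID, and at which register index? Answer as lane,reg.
r=9->g=1,rb=1  c=9->cb=1,t=0,b0=1
L=1*4+0=4  i=1*4+1*2+1=7

4,7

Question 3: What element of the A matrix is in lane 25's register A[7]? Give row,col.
25: gid=6,tid=1
[7] (6+8,1*2+1+8) = (14,11)

14,11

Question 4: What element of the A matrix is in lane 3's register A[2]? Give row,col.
8,6

lane 3⇒3/4=0, 3 mod 4=3
i=2  r:0+8⇒8  c:2·3+0+0⇒6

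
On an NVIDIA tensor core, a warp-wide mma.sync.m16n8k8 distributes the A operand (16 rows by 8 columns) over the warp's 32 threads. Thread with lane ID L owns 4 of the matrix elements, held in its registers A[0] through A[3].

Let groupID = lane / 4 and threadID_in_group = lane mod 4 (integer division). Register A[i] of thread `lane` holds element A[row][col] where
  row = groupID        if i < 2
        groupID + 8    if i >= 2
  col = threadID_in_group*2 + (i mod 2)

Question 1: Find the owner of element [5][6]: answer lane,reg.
23,0

r=5⇒gr=5,Rb=0  c=6⇒th=3,odd=0
L=5*4+3=23  i=0*2+0=0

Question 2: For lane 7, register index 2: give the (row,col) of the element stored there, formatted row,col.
9,6

lane 7: gr=1 (7/4), th=3 (7%4)
i=2: r=1+8=9, c=3*2+0=6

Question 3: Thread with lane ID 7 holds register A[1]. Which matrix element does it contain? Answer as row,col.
1,7

L=7⇒gr=7>>2=1, th=7&3=3
[1]⇒row 1+0=1  col 3·2+1=7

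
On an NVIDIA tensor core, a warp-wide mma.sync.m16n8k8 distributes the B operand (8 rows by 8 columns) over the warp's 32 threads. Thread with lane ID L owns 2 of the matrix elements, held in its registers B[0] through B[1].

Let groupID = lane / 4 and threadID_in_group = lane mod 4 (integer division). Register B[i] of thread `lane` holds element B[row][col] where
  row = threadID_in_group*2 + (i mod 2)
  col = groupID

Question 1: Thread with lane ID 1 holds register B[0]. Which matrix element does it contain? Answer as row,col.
1: grp=0,tig=1
[0] (1*2+0,0) = (2,0)

2,0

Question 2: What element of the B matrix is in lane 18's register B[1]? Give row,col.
5,4

lane 18: g=4 (18/4), t=2 (18%4)
i=1: r=2*2+1=5, c=g=4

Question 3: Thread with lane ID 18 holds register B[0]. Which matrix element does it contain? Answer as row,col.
4,4

lane 18: grp=4 (18/4), tig=2 (18%4)
i=0: r=2*2+0=4, c=grp=4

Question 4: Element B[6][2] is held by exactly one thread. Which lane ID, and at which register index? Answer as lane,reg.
11,0

c: 2->gid=2  r: 6->tid=3,i&1=0
L=2*4+3=11  i=0=0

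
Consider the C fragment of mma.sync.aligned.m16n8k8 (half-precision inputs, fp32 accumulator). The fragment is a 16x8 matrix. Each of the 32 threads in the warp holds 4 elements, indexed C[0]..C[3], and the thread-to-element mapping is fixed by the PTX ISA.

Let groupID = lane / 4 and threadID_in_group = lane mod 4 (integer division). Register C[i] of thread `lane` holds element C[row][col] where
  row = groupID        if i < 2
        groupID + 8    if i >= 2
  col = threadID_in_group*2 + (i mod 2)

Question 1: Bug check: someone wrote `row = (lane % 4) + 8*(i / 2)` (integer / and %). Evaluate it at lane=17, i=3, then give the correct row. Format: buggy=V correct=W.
`(lane % 4) + 8*(i / 2)`[17,3]=>9
lane 17=>17/4=4, 17 mod 4=1
i=3  r:4+8=>12  c:2·1+1=>3
row: 9 vs 12

buggy=9 correct=12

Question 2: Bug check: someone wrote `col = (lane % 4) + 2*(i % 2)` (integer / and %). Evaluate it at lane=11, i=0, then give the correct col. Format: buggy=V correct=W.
`(lane % 4) + 2*(i % 2)`[11,0]=>3
lane 11: grp=2 (11/4), tig=3 (11%4)
i=0: r=2+0=2, c=3*2+0=6
col: 3 vs 6

buggy=3 correct=6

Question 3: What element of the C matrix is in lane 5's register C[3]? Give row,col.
lane 5->5/4=1, 5 mod 4=1
i=3  r:1+8->9  c:2·1+1->3

9,3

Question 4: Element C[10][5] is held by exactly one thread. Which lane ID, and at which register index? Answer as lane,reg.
10,3

r=10→G=2,rhi=1  c=5→T=2,p=1
L=2*4+2=10  i=1*2+1=3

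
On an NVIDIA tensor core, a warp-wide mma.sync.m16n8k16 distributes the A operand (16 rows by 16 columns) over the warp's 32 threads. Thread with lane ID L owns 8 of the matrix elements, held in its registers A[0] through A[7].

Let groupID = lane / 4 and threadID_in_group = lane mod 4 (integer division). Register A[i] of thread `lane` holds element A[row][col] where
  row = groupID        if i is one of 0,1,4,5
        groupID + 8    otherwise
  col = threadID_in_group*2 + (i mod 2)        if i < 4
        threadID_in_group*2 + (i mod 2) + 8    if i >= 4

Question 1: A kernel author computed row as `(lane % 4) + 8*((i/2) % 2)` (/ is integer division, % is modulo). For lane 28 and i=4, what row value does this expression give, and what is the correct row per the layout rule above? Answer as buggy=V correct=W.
buggy=0 correct=7

`(lane % 4) + 8*((i/2) % 2)`[28,4]→0
lane 28: G=7 (28/4), T=0 (28%4)
i=4: r=7+0=7, c=0*2+0+8=8
row: 0 vs 7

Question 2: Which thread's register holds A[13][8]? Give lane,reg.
20,6

r=13->g=5,rb=1  c=8->cb=1,t=0,b0=0
L=5*4+0=20  i=1*4+1*2+0=6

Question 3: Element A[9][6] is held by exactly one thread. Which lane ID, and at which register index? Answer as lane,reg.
r: 9->gid=1,r8=1  c: 6->c8=0,tid=3,i&1=0
L=1*4+3=7  i=0*4+1*2+0=2

7,2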